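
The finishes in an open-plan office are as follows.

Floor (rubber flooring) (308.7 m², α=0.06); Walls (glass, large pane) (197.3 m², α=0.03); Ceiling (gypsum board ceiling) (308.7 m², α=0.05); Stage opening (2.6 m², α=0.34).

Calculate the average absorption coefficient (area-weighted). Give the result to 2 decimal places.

S = Σ Sᵢ = 308.7 + 197.3 + 308.7 + 2.6 = 817.3 m².
A = 308.7×0.06 + 197.3×0.03 + 308.7×0.05 + 2.6×0.34 = 40.760 sabins.
ᾱ = A/S = 0.05.

0.05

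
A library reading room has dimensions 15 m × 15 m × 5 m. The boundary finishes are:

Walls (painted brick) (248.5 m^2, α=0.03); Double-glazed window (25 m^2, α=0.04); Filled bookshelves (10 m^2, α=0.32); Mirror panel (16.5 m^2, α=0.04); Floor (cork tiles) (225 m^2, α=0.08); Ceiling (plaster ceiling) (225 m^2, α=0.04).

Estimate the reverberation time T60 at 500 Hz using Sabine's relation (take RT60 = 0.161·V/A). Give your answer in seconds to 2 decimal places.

4.61 seconds

A = Σ Sᵢαᵢ = 248.5×0.03 + 25×0.04 + 10×0.32 + 16.5×0.04 + 225×0.08 + 225×0.04 = 39.315 sabins.
Volume V = 15 × 15 × 5 = 1125 m³.
RT60 = 0.161 · V / A = 0.161 × 1125 / 39.315 = 4.61 s.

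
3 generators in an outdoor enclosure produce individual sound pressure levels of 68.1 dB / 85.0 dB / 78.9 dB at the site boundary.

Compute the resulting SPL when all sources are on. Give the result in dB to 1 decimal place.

86.0 dB

Σ 10^(Lᵢ/10) = 4.003e+08.
Combined level = 10 log₁₀(4.003e+08) = 86.0 dB.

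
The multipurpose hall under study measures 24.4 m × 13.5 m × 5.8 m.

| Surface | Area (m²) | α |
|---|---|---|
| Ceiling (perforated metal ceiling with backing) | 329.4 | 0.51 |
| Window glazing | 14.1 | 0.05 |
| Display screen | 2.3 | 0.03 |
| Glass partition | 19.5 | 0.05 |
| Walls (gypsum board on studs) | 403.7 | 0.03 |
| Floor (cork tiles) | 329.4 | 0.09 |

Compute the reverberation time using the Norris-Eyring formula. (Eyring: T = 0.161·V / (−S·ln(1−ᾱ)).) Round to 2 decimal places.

S = Σ Sᵢ = 1098.4 m².
Σ(Sᵢαᵢ) = 329.4×0.51 + 14.1×0.05 + 2.3×0.03 + 19.5×0.05 + 403.7×0.03 + 329.4×0.09 = 211.500.
Mean coefficient ᾱ = A/S = 0.1926.
−S·ln(1−ᾱ) = −1098.4 × ln(1 − 0.1926) = 234.987.
V = 24.4 × 13.5 × 5.8 = 1910.52 m³.
T = 0.161·V/[−S·ln(1−ᾱ)] = 0.161·1910.52/234.987 = 1.31 s.

1.31 s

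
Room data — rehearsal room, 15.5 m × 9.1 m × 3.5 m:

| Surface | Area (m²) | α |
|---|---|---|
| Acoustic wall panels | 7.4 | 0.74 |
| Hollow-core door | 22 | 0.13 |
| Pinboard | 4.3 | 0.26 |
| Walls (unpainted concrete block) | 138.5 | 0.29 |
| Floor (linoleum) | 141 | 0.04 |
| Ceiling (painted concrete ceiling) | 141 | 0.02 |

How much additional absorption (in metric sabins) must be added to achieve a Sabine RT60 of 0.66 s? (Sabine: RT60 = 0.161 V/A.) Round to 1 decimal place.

62.3 sabins

A₁ = Σ Sᵢαᵢ = 7.4*0.74 + 22*0.13 + 4.3*0.26 + 138.5*0.29 + 141*0.04 + 141*0.02 = 58.079 sabins.
Target A₂ = 0.161·493.675/0.66 = 120.427 sabins (V = 493.675 m³).
Shortfall: 120.427 − 58.079 = 62.3 sabins.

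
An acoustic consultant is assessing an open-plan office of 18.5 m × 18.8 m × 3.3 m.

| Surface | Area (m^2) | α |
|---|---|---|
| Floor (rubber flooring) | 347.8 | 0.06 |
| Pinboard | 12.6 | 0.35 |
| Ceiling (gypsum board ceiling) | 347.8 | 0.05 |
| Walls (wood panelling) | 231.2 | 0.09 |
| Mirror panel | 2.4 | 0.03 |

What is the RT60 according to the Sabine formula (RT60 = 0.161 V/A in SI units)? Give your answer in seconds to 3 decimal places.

Summing Sᵢαᵢ: 20.868 + 4.410 + 17.390 + 20.808 + 0.072 → A = 63.548 sabins.
V = 18.5·18.8·3.3 = 1147.74 m³.
RT60 = 0.161 · V / A = 0.161 × 1147.74 / 63.548 = 2.908 s.

2.908 s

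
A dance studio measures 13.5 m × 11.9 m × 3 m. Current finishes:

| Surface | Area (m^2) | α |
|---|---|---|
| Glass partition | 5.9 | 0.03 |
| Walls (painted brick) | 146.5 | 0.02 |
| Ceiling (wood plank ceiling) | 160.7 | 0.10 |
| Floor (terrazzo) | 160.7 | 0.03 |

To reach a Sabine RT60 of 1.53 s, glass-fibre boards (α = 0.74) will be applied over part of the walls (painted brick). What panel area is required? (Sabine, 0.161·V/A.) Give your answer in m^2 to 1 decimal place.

37.1

Summing Sᵢαᵢ: 0.177 + 2.930 + 16.070 + 4.821 → A₁ = 23.998 sabins.
V = 481.95 m³. Target absorption A₂ = 0.161 × 481.95 / 1.53 = 50.715 sabins.
Absorption to add: 50.715 − 23.998 = 26.717 sabins.
Net gain per m^2: Δα = 0.74 − 0.02 = 0.72.
Panel area = 26.717 / 0.72 = 37.1 m^2.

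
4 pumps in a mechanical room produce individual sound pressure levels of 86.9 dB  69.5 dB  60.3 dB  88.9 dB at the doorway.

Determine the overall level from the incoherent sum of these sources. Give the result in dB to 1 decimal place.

Converting to relative power and adding: 10^(86.9/10) + 10^(69.5/10) + 10^(60.3/10) + 10^(88.9/10) = 1.276e+09.
L_total = 10·log₁₀(1.276e+09) = 91.1 dB.

91.1 dB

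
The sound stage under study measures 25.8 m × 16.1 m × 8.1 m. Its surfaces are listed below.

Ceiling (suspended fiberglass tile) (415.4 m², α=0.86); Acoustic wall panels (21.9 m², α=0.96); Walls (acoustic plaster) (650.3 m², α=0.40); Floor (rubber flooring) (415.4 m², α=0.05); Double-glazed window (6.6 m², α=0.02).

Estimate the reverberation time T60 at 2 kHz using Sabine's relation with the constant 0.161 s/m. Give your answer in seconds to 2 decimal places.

0.82 sec

Summing Sᵢαᵢ: 357.244 + 21.024 + 260.120 + 20.770 + 0.132 → A = 659.290 sabins.
V = 25.8·16.1·8.1 = 3364.578 m³.
Sabine: RT60 = 0.161 × 3364.578 / 659.290 = 0.82 s.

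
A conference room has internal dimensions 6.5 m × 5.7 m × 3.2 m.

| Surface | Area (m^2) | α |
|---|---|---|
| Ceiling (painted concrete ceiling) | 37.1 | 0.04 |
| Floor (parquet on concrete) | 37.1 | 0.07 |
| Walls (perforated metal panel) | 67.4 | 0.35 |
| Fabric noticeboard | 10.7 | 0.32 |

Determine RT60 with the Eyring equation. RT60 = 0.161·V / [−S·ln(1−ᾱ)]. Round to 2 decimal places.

Total surface area S = 37.1 + 37.1 + 67.4 + 10.7 = 152.3 m^2.
Absorption A = 37.1×0.04 + 37.1×0.07 + 67.4×0.35 + 10.7×0.32 = 31.095 sabins.
Mean coefficient ᾱ = A/S = 0.2042.
−S·ln(1−ᾱ) = −152.3 × ln(1 − 0.2042) = 34.786.
V = 6.5 × 5.7 × 3.2 = 118.56 m³.
RT60 = 0.161 × 118.56 / 34.786 = 0.55 s.

0.55 s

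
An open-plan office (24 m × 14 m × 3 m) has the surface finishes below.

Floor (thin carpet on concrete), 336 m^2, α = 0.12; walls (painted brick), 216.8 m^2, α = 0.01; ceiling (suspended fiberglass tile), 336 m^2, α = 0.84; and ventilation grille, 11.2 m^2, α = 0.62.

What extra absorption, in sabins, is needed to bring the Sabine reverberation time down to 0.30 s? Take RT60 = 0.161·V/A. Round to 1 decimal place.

209.3 sabins

Equivalent absorption area: A₁ = 336·0.12 + 216.8·0.01 + 336·0.84 + 11.2·0.62 = 331.672 m^2.
For T = 0.30 s, need A₂ = 0.161·V/T = 0.161·1008/0.30 = 540.960 sabins.
ΔA = A₂ − A₁ = 540.960 − 331.672 = 209.3 sabins.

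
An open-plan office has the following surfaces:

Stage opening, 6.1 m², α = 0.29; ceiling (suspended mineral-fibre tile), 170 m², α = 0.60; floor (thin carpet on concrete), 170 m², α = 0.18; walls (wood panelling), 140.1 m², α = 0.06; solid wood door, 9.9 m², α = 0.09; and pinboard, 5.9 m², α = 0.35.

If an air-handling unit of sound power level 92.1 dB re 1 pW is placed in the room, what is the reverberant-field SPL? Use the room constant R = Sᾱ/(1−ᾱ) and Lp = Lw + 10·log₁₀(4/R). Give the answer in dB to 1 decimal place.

75.0 dB

Σ(Sᵢαᵢ) = 6.1×0.29 + 170×0.60 + 170×0.18 + 140.1×0.06 + 9.9×0.09 + 5.9×0.35 = 145.731; total area S = 502.0 m².
ᾱ = 0.2903, so room constant R = A/(1−ᾱ) = 205.342 m².
Lp = Lw + 10 log₁₀(4/R) = 92.1 -17.10 = 75.0 dB.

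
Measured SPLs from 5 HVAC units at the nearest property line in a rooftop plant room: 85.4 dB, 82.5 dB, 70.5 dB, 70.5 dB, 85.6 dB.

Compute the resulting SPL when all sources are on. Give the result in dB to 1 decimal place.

89.6 dB

Sum in the linear (power) domain: Σ 10^(Lᵢ/10) = 10^(85.4/10) + 10^(82.5/10) + 10^(70.5/10) + 10^(70.5/10) + 10^(85.6/10) = 9.101e+08.
Back to dB: 10·log₁₀ Σ = 89.6 dB.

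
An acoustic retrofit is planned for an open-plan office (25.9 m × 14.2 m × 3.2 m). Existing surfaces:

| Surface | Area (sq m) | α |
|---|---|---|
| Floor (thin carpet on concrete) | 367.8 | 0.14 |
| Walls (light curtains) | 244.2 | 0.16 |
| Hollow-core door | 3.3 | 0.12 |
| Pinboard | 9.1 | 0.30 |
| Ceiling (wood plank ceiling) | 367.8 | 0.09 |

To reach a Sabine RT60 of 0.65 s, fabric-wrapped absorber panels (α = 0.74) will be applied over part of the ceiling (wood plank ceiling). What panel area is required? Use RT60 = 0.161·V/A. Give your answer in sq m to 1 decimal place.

Total absorption A₁ = 367.8·0.14 + 244.2·0.16 + 3.3·0.12 + 9.1·0.30 + 367.8·0.09
  = 51.492 + 39.072 + 0.396 + 2.730 + 33.102 = 126.792 sq m sabins.
Required A₂ = 0.161·1176.896/0.65 = 291.508 sabins.
Absorption to add: 291.508 − 126.792 = 164.716 sabins.
Each sq m of panel replacing the ceiling (wood plank ceiling) adds (0.74 − 0.09) = 0.65 sabins.
Panel area = 164.716 / 0.65 = 253.4 sq m.

253.4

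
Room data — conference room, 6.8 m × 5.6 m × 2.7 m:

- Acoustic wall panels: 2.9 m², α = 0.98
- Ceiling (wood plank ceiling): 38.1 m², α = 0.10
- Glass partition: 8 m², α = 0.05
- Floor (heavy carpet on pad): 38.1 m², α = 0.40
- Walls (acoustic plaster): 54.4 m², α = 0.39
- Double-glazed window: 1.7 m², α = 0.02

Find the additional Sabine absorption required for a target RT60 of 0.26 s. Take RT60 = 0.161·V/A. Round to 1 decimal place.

Equivalent absorption area: A₁ = 2.9·0.98 + 38.1·0.10 + 8·0.05 + 38.1·0.40 + 54.4·0.39 + 1.7·0.02 = 43.542 m².
V = 102.816 m³. Required absorption A₂ = 0.161 × 102.816 / 0.26 = 63.667 sabins.
Shortfall: 63.667 − 43.542 = 20.1 sabins.

20.1 sabins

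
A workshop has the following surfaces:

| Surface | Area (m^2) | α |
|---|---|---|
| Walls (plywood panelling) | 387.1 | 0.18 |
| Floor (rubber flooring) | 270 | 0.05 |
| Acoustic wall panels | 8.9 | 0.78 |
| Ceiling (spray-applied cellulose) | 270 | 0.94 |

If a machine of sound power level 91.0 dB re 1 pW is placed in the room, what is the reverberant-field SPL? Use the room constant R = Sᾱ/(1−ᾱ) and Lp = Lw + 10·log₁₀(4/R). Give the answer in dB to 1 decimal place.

69.7 dB

A = 343.920 sabins; S = 936.0 m^2.
ᾱ = 0.3674, so room constant R = A/(1−ᾱ) = 543.661 m^2.
Lp = 91.0 + 10·log₁₀(4/543.661) = 91.0 + (-21.33) = 69.7 dB.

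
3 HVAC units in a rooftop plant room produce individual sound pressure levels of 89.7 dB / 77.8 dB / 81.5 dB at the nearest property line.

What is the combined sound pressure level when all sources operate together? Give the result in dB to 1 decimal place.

Sum in the linear (power) domain: Σ 10^(Lᵢ/10) = 10^(89.7/10) + 10^(77.8/10) + 10^(81.5/10) = 1.135e+09.
L_total = 10·log₁₀(1.135e+09) = 90.5 dB.

90.5 dB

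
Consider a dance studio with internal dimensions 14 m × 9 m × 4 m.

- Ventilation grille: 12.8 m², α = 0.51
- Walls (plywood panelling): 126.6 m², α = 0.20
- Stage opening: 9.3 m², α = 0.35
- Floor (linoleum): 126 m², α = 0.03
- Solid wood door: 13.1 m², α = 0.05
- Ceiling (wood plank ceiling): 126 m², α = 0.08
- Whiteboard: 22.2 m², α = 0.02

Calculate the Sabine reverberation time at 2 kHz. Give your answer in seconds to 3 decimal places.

A = Σ Sᵢαᵢ = 12.8*0.51 + 126.6*0.20 + 9.3*0.35 + 126*0.03 + 13.1*0.05 + 126*0.08 + 22.2*0.02 = 50.062 sabins.
Volume V = 14 × 9 × 4 = 504 m³.
T = 0.161 V/A = 0.161·504/50.062 = 1.621 s.

1.621 s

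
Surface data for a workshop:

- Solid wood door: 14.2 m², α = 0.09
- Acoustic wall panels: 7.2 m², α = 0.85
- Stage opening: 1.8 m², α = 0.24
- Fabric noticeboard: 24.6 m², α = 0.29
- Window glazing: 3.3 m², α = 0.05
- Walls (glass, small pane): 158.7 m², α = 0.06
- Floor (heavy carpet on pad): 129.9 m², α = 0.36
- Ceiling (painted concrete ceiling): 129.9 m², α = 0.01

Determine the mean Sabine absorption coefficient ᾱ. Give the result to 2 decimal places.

S = Σ Sᵢ = 14.2 + 7.2 + 1.8 + 24.6 + 3.3 + 158.7 + 129.9 + 129.9 = 469.6 m².
A = 14.2*0.09 + 7.2*0.85 + 1.8*0.24 + 24.6*0.29 + 3.3*0.05 + 158.7*0.06 + 129.9*0.36 + 129.9*0.01 = 72.714 sabins.
ᾱ = 72.714 / 469.6 = 0.15.

0.15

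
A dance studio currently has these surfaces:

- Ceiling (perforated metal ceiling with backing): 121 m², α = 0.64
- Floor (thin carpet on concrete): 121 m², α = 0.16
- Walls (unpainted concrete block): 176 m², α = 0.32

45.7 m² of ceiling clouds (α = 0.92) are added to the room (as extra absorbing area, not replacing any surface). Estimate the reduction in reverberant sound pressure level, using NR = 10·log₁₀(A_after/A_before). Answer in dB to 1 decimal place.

1.1 dB

A_before = Σ Sᵢαᵢ = 121·0.64 + 121·0.16 + 176·0.32 = 153.120 sabins.
Added absorption = 45.7 × 0.92 = 42.044 sabins.
A_after = 153.120 + 42.044 = 195.164 sabins.
NR = 10·log₁₀(195.164/153.120) = 1.1 dB.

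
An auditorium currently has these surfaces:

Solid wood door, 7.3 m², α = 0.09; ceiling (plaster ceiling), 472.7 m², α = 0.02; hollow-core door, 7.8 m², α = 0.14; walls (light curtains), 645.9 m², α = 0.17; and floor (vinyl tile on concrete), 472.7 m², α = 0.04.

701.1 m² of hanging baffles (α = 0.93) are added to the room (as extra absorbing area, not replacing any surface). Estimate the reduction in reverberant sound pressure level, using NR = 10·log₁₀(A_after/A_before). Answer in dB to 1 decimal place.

A_before = Σ Sᵢαᵢ = 7.3·0.09 + 472.7·0.02 + 7.8·0.14 + 645.9·0.17 + 472.7·0.04 = 139.914 sabins.
Treatment contributes 701.1·0.93 = 652.023 sabins.
A_after = 139.914 + 652.023 = 791.937 sabins.
Reduction = 10 log₁₀(A_after/A_before) = 10 log₁₀(5.6602) = 7.5 dB.

7.5 dB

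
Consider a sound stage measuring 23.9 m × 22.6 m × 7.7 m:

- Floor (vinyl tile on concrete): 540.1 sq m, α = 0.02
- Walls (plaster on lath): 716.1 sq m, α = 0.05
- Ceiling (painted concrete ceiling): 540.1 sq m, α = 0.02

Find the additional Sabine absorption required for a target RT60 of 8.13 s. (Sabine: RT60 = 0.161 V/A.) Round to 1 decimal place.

25.0 sabins

Equivalent absorption area: A₁ = 540.1*0.02 + 716.1*0.05 + 540.1*0.02 = 57.409 sq m.
V = 4159.078 m³. Required absorption A₂ = 0.161 × 4159.078 / 8.13 = 82.363 sabins.
Shortfall: 82.363 − 57.409 = 25.0 sabins.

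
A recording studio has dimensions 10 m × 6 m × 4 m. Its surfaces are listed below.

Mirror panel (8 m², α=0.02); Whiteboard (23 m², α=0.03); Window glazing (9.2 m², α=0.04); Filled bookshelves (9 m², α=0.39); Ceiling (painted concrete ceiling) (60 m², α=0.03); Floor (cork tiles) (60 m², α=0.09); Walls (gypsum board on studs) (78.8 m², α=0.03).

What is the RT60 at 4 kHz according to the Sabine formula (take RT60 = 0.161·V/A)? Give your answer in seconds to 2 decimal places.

A = Σ Sᵢαᵢ = 8·0.02 + 23·0.03 + 9.2·0.04 + 9·0.39 + 60·0.03 + 60·0.09 + 78.8·0.03 = 14.292 sabins.
V = 10·6·4 = 240 m³.
T = 0.161 V/A = 0.161·240/14.292 = 2.70 s.

2.70 seconds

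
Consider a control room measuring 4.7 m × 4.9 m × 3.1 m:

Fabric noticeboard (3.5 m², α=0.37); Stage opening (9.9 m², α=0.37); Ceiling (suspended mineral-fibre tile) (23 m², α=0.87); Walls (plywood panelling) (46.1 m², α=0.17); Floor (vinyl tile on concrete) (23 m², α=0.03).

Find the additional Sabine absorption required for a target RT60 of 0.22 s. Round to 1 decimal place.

Equivalent absorption area: A₁ = 3.5·0.37 + 9.9·0.37 + 23·0.87 + 46.1·0.17 + 23·0.03 = 33.495 m².
V = 71.393 m³. Required absorption A₂ = 0.161 × 71.393 / 0.22 = 52.247 sabins.
ΔA = A₂ − A₁ = 52.247 − 33.495 = 18.8 sabins.

18.8 sabins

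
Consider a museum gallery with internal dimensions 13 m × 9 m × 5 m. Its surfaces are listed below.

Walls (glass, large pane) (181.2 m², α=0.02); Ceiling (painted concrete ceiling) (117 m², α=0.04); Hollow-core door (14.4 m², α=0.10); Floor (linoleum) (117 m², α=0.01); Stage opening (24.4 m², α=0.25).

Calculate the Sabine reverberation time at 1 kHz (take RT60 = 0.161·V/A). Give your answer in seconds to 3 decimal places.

5.536 seconds

A = Σ Sᵢαᵢ = 181.2×0.02 + 117×0.04 + 14.4×0.10 + 117×0.01 + 24.4×0.25 = 17.014 sabins.
Room volume: 585 m³.
Sabine: RT60 = 0.161 × 585 / 17.014 = 5.536 s.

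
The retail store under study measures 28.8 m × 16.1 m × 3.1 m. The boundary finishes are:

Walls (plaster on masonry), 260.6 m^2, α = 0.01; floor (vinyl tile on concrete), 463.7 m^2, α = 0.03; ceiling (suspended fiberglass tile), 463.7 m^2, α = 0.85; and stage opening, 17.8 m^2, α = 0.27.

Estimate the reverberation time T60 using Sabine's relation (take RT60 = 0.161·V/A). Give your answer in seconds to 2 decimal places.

Equivalent absorption area: A = 260.6·0.01 + 463.7·0.03 + 463.7·0.85 + 17.8·0.27 = 415.468 m^2.
V = 28.8·16.1·3.1 = 1437.408 m³.
Sabine: RT60 = 0.161 × 1437.408 / 415.468 = 0.56 s.

0.56 s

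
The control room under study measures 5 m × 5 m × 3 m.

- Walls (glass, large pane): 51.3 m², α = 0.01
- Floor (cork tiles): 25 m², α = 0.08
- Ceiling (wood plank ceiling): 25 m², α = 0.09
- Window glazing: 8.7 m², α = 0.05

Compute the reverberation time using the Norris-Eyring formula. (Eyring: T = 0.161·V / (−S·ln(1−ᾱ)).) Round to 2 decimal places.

2.27 s

S = Σ Sᵢ = 110.0 m².
Σ(Sᵢαᵢ) = 51.3·0.01 + 25·0.08 + 25·0.09 + 8.7·0.05 = 5.198.
ᾱ = 5.198 / 110.0 = 0.0473.
Eyring denominator: −S ln(1−ᾱ) = 5.330.
V = 5 × 5 × 3 = 75 m³.
RT60 = 0.161 × 75 / 5.330 = 2.27 s.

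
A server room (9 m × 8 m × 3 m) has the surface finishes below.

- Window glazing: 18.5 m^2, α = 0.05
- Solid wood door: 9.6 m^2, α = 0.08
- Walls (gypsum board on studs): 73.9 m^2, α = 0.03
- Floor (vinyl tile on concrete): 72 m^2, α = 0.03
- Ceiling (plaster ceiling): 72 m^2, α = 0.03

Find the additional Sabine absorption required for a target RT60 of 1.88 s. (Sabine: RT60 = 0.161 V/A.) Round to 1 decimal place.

10.3 sabins

Summing Sᵢαᵢ: 0.925 + 0.768 + 2.217 + 2.160 + 2.160 → A₁ = 8.230 sabins.
Target A₂ = 0.161·216/1.88 = 18.498 sabins (V = 216 m³).
Shortfall: 18.498 − 8.230 = 10.3 sabins.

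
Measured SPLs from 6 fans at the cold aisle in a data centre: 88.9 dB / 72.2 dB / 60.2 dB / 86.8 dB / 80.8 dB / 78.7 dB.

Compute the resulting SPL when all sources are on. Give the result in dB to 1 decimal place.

Converting to relative power and adding: 10^(88.9/10) + 10^(72.2/10) + 10^(60.2/10) + 10^(86.8/10) + 10^(80.8/10) + 10^(78.7/10) = 1.467e+09.
L_total = 10·log₁₀(1.467e+09) = 91.7 dB.

91.7 dB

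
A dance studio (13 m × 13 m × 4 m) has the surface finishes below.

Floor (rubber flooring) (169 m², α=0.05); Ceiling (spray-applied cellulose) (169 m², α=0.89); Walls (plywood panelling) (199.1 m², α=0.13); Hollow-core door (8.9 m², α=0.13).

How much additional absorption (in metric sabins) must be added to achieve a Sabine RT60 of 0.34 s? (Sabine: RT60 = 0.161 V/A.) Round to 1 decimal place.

134.2 sabins

Summing Sᵢαᵢ: 8.450 + 150.410 + 25.883 + 1.157 → A₁ = 185.900 sabins.
V = 676 m³. Required absorption A₂ = 0.161 × 676 / 0.34 = 320.106 sabins.
Additional absorption ΔA = 320.106 − 185.900 = 134.2 sabins.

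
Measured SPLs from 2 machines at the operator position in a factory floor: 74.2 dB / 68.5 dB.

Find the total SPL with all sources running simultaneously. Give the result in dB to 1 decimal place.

75.2 dB

Σ 10^(Lᵢ/10) = 3.338e+07.
Combined level = 10 log₁₀(3.338e+07) = 75.2 dB.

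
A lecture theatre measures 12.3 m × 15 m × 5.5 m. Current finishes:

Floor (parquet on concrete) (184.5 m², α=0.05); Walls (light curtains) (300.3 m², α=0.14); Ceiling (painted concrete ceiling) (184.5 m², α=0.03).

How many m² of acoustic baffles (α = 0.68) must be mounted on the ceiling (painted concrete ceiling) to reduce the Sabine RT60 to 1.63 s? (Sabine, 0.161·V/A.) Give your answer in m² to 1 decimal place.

Summing Sᵢαᵢ: 9.225 + 42.042 + 5.535 → A₁ = 56.802 sabins.
Required A₂ = 0.161·1014.75/1.63 = 100.230 sabins.
Absorption to add: 100.230 − 56.802 = 43.428 sabins.
Each m² of panel replacing the ceiling (painted concrete ceiling) adds (0.68 − 0.03) = 0.65 sabins.
Panel area = 43.428 / 0.65 = 66.8 m².

66.8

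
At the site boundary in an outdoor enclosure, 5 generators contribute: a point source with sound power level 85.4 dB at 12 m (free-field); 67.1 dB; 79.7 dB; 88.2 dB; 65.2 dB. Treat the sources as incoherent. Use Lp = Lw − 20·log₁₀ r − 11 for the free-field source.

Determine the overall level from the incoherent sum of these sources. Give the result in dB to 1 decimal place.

88.8 dB

Source at 12 m: Lp = 85.4 − 20·log₁₀(12) − 11 = 52.8 dB.
Σ 10^(Lᵢ/10) = 7.626e+08.
Back to dB: 10·log₁₀ Σ = 88.8 dB.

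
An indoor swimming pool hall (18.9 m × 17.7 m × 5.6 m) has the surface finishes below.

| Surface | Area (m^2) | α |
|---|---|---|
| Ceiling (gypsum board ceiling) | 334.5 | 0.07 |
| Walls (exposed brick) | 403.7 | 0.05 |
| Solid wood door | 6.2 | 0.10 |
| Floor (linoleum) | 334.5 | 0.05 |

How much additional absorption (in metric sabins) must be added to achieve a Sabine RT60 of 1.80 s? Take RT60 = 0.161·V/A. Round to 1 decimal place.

106.6 sabins

A₁ = Σ Sᵢαᵢ = 334.5·0.07 + 403.7·0.05 + 6.2·0.10 + 334.5·0.05 = 60.945 sabins.
V = 1873.368 m³. Required absorption A₂ = 0.161 × 1873.368 / 1.80 = 167.562 sabins.
ΔA = A₂ − A₁ = 167.562 − 60.945 = 106.6 sabins.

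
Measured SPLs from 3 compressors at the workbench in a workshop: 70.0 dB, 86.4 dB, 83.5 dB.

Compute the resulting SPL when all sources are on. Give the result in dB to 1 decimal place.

88.3 dB

Converting to relative power and adding: 10^(70.0/10) + 10^(86.4/10) + 10^(83.5/10) = 6.704e+08.
Combined level = 10 log₁₀(6.704e+08) = 88.3 dB.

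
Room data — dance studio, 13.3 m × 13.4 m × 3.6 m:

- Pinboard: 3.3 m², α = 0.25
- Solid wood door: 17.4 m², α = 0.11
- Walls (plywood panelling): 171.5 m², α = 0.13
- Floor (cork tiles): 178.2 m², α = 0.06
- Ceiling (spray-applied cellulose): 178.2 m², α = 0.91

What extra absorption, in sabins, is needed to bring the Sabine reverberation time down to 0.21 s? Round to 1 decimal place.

294.0 sabins

Equivalent absorption area: A₁ = 3.3×0.25 + 17.4×0.11 + 171.5×0.13 + 178.2×0.06 + 178.2×0.91 = 197.888 m².
For T = 0.21 s, need A₂ = 0.161·V/T = 0.161·641.592/0.21 = 491.887 sabins.
ΔA = A₂ − A₁ = 491.887 − 197.888 = 294.0 sabins.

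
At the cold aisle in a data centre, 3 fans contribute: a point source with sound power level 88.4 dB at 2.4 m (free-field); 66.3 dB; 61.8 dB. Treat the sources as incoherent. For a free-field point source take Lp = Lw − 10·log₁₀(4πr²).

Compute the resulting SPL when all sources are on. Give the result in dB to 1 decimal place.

Source at 2.4 m: Lp = 88.4 − 10·log₁₀(4π·2.4²) = 88.4 − 10·log₁₀(72.382) = 69.8 dB.
Sum in the linear (power) domain: Σ 10^(Lᵢ/10) = 10^(69.8/10) + 10^(66.3/10) + 10^(61.8/10) = 1.533e+07.
Back to dB: 10·log₁₀ Σ = 71.9 dB.

71.9 dB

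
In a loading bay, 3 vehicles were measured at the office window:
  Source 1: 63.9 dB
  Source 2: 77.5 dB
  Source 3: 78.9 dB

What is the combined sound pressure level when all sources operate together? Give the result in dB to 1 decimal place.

Σ 10^(Lᵢ/10) = 1.363e+08.
L_total = 10·log₁₀(1.363e+08) = 81.3 dB.

81.3 dB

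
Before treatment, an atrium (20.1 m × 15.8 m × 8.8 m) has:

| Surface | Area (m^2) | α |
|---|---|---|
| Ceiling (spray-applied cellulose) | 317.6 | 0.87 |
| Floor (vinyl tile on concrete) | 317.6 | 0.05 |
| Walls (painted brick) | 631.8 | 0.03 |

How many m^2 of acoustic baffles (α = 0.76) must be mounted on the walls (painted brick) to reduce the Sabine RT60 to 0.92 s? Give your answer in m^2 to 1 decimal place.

243.7

Summing Sᵢαᵢ: 276.312 + 15.880 + 18.954 → A₁ = 311.146 sabins.
Required A₂ = 0.161·2794.704/0.92 = 489.073 sabins.
Absorption to add: 489.073 − 311.146 = 177.927 sabins.
Net gain per m^2: Δα = 0.76 − 0.03 = 0.73.
Panel area = 177.927 / 0.73 = 243.7 m^2.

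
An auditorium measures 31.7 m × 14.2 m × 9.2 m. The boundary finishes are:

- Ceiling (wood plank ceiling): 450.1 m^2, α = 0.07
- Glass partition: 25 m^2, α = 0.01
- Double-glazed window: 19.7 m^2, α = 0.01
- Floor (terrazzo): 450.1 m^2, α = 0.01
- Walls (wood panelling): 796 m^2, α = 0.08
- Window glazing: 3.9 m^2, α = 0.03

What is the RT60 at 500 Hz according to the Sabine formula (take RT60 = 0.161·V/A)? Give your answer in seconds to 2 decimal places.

Summing Sᵢαᵢ: 31.507 + 0.250 + 0.197 + 4.501 + 63.680 + 0.117 → A = 100.252 sabins.
V = 31.7·14.2·9.2 = 4141.288 m³.
Sabine: RT60 = 0.161 × 4141.288 / 100.252 = 6.65 s.

6.65 s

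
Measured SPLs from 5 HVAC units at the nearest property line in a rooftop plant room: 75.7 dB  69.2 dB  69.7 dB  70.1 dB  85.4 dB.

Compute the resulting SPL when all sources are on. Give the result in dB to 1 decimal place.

86.1 dB

Sum in the linear (power) domain: Σ 10^(Lᵢ/10) = 10^(75.7/10) + 10^(69.2/10) + 10^(69.7/10) + 10^(70.1/10) + 10^(85.4/10) = 4.118e+08.
Combined level = 10 log₁₀(4.118e+08) = 86.1 dB.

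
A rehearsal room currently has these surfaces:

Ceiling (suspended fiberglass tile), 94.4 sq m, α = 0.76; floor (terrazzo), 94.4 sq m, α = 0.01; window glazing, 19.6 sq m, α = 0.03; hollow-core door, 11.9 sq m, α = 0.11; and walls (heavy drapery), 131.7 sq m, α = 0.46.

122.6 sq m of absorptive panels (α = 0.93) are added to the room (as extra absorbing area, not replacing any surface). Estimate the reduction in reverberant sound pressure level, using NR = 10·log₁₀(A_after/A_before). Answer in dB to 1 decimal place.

Total absorption A_before = 94.4·0.76 + 94.4·0.01 + 19.6·0.03 + 11.9·0.11 + 131.7·0.46
  = 71.744 + 0.944 + 0.588 + 1.309 + 60.582 = 135.167 sq m sabins.
Added absorption = 122.6 × 0.93 = 114.018 sabins.
New total A_after = 249.185 sabins.
Reduction = 10 log₁₀(A_after/A_before) = 10 log₁₀(1.8435) = 2.7 dB.

2.7 dB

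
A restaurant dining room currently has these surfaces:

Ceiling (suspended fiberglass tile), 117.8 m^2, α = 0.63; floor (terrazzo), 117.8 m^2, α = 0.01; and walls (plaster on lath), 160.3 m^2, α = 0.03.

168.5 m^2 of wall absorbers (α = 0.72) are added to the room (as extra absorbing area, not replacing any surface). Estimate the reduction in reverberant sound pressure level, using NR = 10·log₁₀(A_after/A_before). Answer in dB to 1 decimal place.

4.0 dB

Total absorption A_before = 117.8·0.63 + 117.8·0.01 + 160.3·0.03
  = 74.214 + 1.178 + 4.809 = 80.201 m^2 sabins.
Treatment contributes 168.5·0.72 = 121.320 sabins.
A_after = 80.201 + 121.320 = 201.521 sabins.
Reduction = 10 log₁₀(A_after/A_before) = 10 log₁₀(2.5127) = 4.0 dB.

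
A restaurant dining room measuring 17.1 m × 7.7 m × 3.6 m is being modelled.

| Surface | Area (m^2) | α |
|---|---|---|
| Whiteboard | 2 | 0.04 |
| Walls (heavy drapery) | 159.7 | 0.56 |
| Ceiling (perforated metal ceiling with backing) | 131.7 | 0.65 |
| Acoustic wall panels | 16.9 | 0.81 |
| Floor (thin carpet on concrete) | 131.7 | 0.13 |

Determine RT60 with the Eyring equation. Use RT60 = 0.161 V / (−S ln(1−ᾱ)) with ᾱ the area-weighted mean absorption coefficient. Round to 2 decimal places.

Total surface area S = 2 + 159.7 + 131.7 + 16.9 + 131.7 = 442.0 m^2.
Absorption A = 2×0.04 + 159.7×0.56 + 131.7×0.65 + 16.9×0.81 + 131.7×0.13 = 205.927 sabins.
Mean coefficient ᾱ = A/S = 0.4659.
Eyring denominator: −S ln(1−ᾱ) = 277.210.
V = 17.1 × 7.7 × 3.6 = 474.012 m³.
RT60 = 0.161 × 474.012 / 277.210 = 0.28 s.

0.28 sec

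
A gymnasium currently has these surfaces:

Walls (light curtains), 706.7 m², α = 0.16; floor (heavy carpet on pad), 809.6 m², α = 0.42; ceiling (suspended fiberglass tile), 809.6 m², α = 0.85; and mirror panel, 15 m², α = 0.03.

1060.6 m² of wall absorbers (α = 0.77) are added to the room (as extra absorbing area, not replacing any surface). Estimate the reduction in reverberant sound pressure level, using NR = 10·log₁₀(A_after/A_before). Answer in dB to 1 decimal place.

2.3 dB

Equivalent absorption area: A_before = 706.7×0.16 + 809.6×0.42 + 809.6×0.85 + 15×0.03 = 1141.714 m².
Added absorption = 1060.6 × 0.77 = 816.662 sabins.
New total A_after = 1958.376 sabins.
NR = 10·log₁₀(1958.376/1141.714) = 2.3 dB.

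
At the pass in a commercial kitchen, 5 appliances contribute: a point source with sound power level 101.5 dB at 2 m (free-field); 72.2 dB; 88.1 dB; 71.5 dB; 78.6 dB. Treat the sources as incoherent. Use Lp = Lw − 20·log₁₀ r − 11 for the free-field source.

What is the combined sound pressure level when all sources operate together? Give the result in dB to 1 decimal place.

Source at 2 m: Lp = 101.5 − 20·log₁₀(2) − 11 = 84.5 dB.
Σ 10^(Lᵢ/10) = 1.031e+09.
L_total = 10·log₁₀(1.031e+09) = 90.1 dB.

90.1 dB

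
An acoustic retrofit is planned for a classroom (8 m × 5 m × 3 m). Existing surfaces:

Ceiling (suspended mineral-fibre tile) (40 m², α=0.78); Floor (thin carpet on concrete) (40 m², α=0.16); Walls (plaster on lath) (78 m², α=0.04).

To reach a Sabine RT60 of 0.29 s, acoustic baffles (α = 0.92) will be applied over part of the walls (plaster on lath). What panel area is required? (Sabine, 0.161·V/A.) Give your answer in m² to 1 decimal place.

Summing Sᵢαᵢ: 31.200 + 6.400 + 3.120 → A₁ = 40.720 sabins.
V = 120 m³. Target absorption A₂ = 0.161 × 120 / 0.29 = 66.621 sabins.
Absorption to add: 66.621 − 40.720 = 25.901 sabins.
Net gain per m²: Δα = 0.92 − 0.04 = 0.88.
Panel area = 25.901 / 0.88 = 29.4 m².

29.4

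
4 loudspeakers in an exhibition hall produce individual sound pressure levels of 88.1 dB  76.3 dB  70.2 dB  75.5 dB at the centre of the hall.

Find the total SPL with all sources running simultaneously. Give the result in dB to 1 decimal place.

88.7 dB

Σ 10^(Lᵢ/10) = 7.343e+08.
Back to dB: 10·log₁₀ Σ = 88.7 dB.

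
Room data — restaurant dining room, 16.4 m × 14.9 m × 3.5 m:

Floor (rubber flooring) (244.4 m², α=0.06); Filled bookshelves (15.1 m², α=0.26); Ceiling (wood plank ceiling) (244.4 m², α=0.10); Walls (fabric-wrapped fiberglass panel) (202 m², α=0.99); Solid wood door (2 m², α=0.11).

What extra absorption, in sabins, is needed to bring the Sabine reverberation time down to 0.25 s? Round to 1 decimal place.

307.6 sabins

Total absorption A₁ = 244.4×0.06 + 15.1×0.26 + 244.4×0.10 + 202×0.99 + 2×0.11
  = 14.664 + 3.926 + 24.440 + 199.980 + 0.220 = 243.230 m² sabins.
For T = 0.25 s, need A₂ = 0.161·V/T = 0.161·855.26/0.25 = 550.787 sabins.
Additional absorption ΔA = 550.787 − 243.230 = 307.6 sabins.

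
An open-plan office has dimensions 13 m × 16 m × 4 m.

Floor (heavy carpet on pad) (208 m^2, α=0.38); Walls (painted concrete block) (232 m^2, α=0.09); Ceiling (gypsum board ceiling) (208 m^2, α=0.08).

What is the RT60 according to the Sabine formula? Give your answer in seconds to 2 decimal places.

Summing Sᵢαᵢ: 79.040 + 20.880 + 16.640 → A = 116.560 sabins.
Room volume: 832 m³.
T = 0.161 V/A = 0.161·832/116.560 = 1.15 s.

1.15 seconds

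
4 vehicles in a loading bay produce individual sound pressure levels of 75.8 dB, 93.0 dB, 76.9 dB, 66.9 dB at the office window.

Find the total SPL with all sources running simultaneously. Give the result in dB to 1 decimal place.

93.2 dB

Converting to relative power and adding: 10^(75.8/10) + 10^(93.0/10) + 10^(76.9/10) + 10^(66.9/10) = 2.087e+09.
L_total = 10·log₁₀(2.087e+09) = 93.2 dB.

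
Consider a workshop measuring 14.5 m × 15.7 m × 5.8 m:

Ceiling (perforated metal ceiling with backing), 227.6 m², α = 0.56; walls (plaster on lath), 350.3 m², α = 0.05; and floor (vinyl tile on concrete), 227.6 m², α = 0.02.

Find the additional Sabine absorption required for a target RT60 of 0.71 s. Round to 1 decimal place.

149.9 sabins

Total absorption A₁ = 227.6·0.56 + 350.3·0.05 + 227.6·0.02
  = 127.456 + 17.515 + 4.552 = 149.523 m² sabins.
Target A₂ = 0.161·1320.37/0.71 = 299.408 sabins (V = 1320.37 m³).
Additional absorption ΔA = 299.408 − 149.523 = 149.9 sabins.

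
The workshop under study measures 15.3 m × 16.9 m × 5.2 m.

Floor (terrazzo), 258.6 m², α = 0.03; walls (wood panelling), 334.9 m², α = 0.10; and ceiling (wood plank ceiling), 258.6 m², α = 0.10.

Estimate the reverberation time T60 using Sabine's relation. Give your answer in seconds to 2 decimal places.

3.23 s

Summing Sᵢαᵢ: 7.758 + 33.490 + 25.860 → A = 67.108 sabins.
V = 15.3·16.9·5.2 = 1344.564 m³.
Sabine: RT60 = 0.161 × 1344.564 / 67.108 = 3.23 s.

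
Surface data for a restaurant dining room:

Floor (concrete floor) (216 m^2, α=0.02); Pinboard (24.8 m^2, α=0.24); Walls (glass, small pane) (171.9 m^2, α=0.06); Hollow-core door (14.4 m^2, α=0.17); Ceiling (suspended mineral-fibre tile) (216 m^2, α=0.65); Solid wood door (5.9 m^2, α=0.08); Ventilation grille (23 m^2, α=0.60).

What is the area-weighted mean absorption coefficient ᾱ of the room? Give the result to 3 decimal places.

0.264

Total surface area S = 672.0 m^2.
Σ(Sᵢαᵢ) = 216×0.02 + 24.8×0.24 + 171.9×0.06 + 14.4×0.17 + 216×0.65 + 5.9×0.08 + 23×0.60 = 177.706.
ᾱ = 177.706 / 672.0 = 0.264.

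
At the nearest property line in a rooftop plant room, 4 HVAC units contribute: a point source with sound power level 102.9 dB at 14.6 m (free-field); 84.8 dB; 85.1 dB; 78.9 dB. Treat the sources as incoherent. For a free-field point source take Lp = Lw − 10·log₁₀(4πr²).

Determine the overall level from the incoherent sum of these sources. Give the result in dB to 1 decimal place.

Source at 14.6 m: Lp = 102.9 − 10·log₁₀(4π·14.6²) = 102.9 − 10·log₁₀(2678.648) = 68.6 dB.
Σ 10^(Lᵢ/10) = 7.105e+08.
Back to dB: 10·log₁₀ Σ = 88.5 dB.

88.5 dB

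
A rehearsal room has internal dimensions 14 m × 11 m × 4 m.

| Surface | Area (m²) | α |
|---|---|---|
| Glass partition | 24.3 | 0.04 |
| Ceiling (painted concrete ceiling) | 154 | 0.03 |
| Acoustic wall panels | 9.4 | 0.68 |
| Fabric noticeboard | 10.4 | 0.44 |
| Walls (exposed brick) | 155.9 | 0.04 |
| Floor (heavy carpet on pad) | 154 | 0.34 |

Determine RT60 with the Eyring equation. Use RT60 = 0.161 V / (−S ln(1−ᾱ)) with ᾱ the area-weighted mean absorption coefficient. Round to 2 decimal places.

1.22 sec

Total surface area S = 24.3 + 154 + 9.4 + 10.4 + 155.9 + 154 = 508.0 m².
Σ(Sᵢαᵢ) = 24.3·0.04 + 154·0.03 + 9.4·0.68 + 10.4·0.44 + 155.9·0.04 + 154·0.34 = 75.156.
Mean coefficient ᾱ = A/S = 0.1479.
−S·ln(1−ᾱ) = −508.0 × ln(1 − 0.1479) = 81.306.
V = 14 × 11 × 4 = 616 m³.
RT60 = 0.161 × 616 / 81.306 = 1.22 s.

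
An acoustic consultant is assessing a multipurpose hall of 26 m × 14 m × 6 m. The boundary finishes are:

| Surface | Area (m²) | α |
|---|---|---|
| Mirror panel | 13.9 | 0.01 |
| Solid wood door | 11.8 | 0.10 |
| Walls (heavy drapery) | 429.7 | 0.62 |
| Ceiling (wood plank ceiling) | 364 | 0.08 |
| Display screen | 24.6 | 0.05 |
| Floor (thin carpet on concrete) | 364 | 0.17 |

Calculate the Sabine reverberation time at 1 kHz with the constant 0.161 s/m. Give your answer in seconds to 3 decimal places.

0.977 seconds

Total absorption A = 13.9·0.01 + 11.8·0.10 + 429.7·0.62 + 364·0.08 + 24.6·0.05 + 364·0.17
  = 0.139 + 1.180 + 266.414 + 29.120 + 1.230 + 61.880 = 359.963 m² sabins.
Volume V = 26 × 14 × 6 = 2184 m³.
RT60 = 0.161 · V / A = 0.161 × 2184 / 359.963 = 0.977 s.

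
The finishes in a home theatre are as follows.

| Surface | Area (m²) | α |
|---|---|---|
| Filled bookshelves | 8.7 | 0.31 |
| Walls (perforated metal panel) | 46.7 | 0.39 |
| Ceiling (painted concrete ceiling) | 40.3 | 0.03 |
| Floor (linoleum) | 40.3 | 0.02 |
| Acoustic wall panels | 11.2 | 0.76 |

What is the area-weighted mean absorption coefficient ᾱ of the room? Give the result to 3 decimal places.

S = Σ Sᵢ = 8.7 + 46.7 + 40.3 + 40.3 + 11.2 = 147.2 m².
Weighted sum Σ Sα = 31.437.
ᾱ = A/S = 0.214.

0.214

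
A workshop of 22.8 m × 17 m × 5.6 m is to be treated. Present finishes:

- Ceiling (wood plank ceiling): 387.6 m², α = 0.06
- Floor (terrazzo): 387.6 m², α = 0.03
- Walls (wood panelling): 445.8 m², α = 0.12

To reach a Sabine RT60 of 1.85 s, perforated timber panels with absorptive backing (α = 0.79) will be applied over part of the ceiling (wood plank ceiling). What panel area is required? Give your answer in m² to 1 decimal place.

Equivalent absorption area: A₁ = 387.6×0.06 + 387.6×0.03 + 445.8×0.12 = 88.380 m².
Required A₂ = 0.161·2170.56/1.85 = 188.897 sabins.
ΔA needed = 188.897 − 88.380 = 100.517 sabins.
Net gain per m²: Δα = 0.79 − 0.06 = 0.73.
Area = ΔA/Δα = 100.517/0.73 = 137.7 m².

137.7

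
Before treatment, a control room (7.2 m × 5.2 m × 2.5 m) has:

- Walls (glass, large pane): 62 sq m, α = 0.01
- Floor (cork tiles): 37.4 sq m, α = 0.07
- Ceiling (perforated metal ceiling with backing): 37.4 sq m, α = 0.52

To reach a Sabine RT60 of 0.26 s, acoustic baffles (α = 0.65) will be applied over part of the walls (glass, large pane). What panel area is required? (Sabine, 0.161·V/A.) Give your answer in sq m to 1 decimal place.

55.1

Equivalent absorption area: A₁ = 62×0.01 + 37.4×0.07 + 37.4×0.52 = 22.686 sq m.
Required A₂ = 0.161·93.6/0.26 = 57.960 sabins.
Absorption to add: 57.960 − 22.686 = 35.274 sabins.
Each sq m of panel replacing the walls (glass, large pane) adds (0.65 − 0.01) = 0.64 sabins.
Area = ΔA/Δα = 35.274/0.64 = 55.1 sq m.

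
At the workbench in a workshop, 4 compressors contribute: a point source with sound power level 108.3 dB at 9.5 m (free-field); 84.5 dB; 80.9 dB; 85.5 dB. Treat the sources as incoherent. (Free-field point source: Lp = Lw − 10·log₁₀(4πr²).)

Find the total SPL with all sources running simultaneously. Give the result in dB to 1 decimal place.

89.1 dB

Source at 9.5 m: Lp = 108.3 − 10·log₁₀(4π·9.5²) = 108.3 − 10·log₁₀(1134.115) = 77.8 dB.
Sum in the linear (power) domain: Σ 10^(Lᵢ/10) = 10^(77.8/10) + 10^(84.5/10) + 10^(80.9/10) + 10^(85.5/10) = 8.199e+08.
L_total = 10·log₁₀(8.199e+08) = 89.1 dB.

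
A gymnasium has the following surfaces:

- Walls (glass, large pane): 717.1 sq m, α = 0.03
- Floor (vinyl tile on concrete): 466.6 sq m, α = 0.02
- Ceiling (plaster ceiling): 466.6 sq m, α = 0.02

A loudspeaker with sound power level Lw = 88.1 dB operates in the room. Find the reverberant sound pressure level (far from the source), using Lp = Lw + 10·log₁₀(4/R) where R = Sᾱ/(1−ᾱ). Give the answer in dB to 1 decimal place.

78.0 dB

Σ(Sᵢαᵢ) = 717.1×0.03 + 466.6×0.02 + 466.6×0.02 = 40.177; total area S = 1650.3 sq m.
ᾱ = 40.177/1650.3 = 0.0243; R = Sᾱ/(1−ᾱ) = 40.177/(1−0.0243) = 41.178 sq m.
Lp = 88.1 + 10·log₁₀(4/41.178) = 88.1 + (-10.13) = 78.0 dB.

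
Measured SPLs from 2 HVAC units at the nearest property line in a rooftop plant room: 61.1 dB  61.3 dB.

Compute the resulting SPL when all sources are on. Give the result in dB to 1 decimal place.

64.2 dB

Σ 10^(Lᵢ/10) = 2.637e+06.
Back to dB: 10·log₁₀ Σ = 64.2 dB.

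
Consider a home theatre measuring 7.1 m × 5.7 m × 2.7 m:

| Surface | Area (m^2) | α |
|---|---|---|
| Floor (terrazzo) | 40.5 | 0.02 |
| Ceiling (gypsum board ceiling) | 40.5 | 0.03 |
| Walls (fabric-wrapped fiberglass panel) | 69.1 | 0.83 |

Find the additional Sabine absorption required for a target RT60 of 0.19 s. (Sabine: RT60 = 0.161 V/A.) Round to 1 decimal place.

Equivalent absorption area: A₁ = 40.5*0.02 + 40.5*0.03 + 69.1*0.83 = 59.378 m^2.
Target A₂ = 0.161·109.269/0.19 = 92.591 sabins (V = 109.269 m³).
Shortfall: 92.591 − 59.378 = 33.2 sabins.

33.2 sabins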